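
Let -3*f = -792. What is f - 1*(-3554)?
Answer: 3818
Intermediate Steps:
f = 264 (f = -1/3*(-792) = 264)
f - 1*(-3554) = 264 - 1*(-3554) = 264 + 3554 = 3818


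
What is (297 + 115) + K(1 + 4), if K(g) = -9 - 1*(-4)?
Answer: 407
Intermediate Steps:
K(g) = -5 (K(g) = -9 + 4 = -5)
(297 + 115) + K(1 + 4) = (297 + 115) - 5 = 412 - 5 = 407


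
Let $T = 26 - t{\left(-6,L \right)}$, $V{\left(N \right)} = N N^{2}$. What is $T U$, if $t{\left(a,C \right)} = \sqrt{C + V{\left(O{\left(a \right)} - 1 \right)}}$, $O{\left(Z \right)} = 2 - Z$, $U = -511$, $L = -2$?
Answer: $-13286 + 511 \sqrt{341} \approx -3849.8$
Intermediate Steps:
$V{\left(N \right)} = N^{3}$
$t{\left(a,C \right)} = \sqrt{C + \left(1 - a\right)^{3}}$ ($t{\left(a,C \right)} = \sqrt{C + \left(\left(2 - a\right) - 1\right)^{3}} = \sqrt{C + \left(1 - a\right)^{3}}$)
$T = 26 - \sqrt{341}$ ($T = 26 - \sqrt{-2 - \left(-1 - 6\right)^{3}} = 26 - \sqrt{-2 - \left(-7\right)^{3}} = 26 - \sqrt{-2 - -343} = 26 - \sqrt{-2 + 343} = 26 - \sqrt{341} \approx 7.5338$)
$T U = \left(26 - \sqrt{341}\right) \left(-511\right) = -13286 + 511 \sqrt{341}$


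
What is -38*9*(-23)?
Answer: 7866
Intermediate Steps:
-38*9*(-23) = -342*(-23) = 7866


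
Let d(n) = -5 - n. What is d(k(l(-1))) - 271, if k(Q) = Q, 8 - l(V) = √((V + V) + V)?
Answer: -284 + I*√3 ≈ -284.0 + 1.732*I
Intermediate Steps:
l(V) = 8 - √3*√V (l(V) = 8 - √((V + V) + V) = 8 - √(2*V + V) = 8 - √(3*V) = 8 - √3*√V)
d(k(l(-1))) - 271 = (-5 - (8 - √3*√(-1))) - 271 = (-5 - (8 - √3*I)) - 271 = (-5 - (8 - I*√3)) - 271 = (-5 + (-8 + I*√3)) - 271 = (-13 + I*√3) - 271 = -284 + I*√3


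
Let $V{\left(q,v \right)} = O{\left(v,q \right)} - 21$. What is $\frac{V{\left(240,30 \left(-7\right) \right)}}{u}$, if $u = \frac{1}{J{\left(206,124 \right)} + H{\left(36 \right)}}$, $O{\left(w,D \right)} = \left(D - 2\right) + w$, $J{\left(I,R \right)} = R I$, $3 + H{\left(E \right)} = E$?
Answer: $179039$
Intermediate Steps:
$H{\left(E \right)} = -3 + E$
$J{\left(I,R \right)} = I R$
$O{\left(w,D \right)} = -2 + D + w$ ($O{\left(w,D \right)} = \left(-2 + D\right) + w = -2 + D + w$)
$u = \frac{1}{25577}$ ($u = \frac{1}{206 \cdot 124 + \left(-3 + 36\right)} = \frac{1}{25544 + 33} = \frac{1}{25577} \approx 3.9098 \cdot 10^{-5}$)
$V{\left(q,v \right)} = -23 + q + v$ ($V{\left(q,v \right)} = \left(-2 + q + v\right) - 21 = -23 + q + v$)
$\frac{V{\left(240,30 \left(-7\right) \right)}}{u} = \left(-23 + 240 + 30 \left(-7\right)\right) \frac{1}{\frac{1}{25577}} = \left(-23 + 240 - 210\right) 25577 = 7 \cdot 25577 = 179039$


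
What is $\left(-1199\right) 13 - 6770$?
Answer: $-22357$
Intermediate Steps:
$\left(-1199\right) 13 - 6770 = -15587 - 6770 = -22357$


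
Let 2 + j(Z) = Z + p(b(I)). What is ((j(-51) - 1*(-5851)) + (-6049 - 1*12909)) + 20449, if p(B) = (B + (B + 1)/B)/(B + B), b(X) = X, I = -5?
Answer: 364471/50 ≈ 7289.4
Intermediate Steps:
p(B) = (B + (1 + B)/B)/(2*B) (p(B) = (B + (1 + B)/B)/((2*B)) = (B + (1 + B)/B)*(1/(2*B)) = (B + (1 + B)/B)/(2*B))
j(Z) = -79/50 + Z (j(Z) = -2 + (Z + (½)*(1 - 5 + (-5)²)/(-5)²) = -2 + (Z + (½)*(1/25)*(1 - 5 + 25)) = -2 + (Z + (½)*(1/25)*21) = -2 + (Z + 21/50) = -2 + (21/50 + Z) = -79/50 + Z)
((j(-51) - 1*(-5851)) + (-6049 - 1*12909)) + 20449 = (((-79/50 - 51) - 1*(-5851)) + (-6049 - 1*12909)) + 20449 = ((-2629/50 + 5851) + (-6049 - 12909)) + 20449 = (289921/50 - 18958) + 20449 = -657979/50 + 20449 = 364471/50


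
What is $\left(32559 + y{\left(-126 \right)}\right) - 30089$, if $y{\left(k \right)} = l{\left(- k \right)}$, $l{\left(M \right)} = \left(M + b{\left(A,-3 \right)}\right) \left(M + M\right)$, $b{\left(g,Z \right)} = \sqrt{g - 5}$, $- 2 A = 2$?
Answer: $34222 + 252 i \sqrt{6} \approx 34222.0 + 617.27 i$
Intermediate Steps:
$A = -1$ ($A = \left(- \frac{1}{2}\right) 2 = -1$)
$b{\left(g,Z \right)} = \sqrt{-5 + g}$
$l{\left(M \right)} = 2 M \left(M + i \sqrt{6}\right)$ ($l{\left(M \right)} = \left(M + \sqrt{-5 - 1}\right) \left(M + M\right) = \left(M + \sqrt{-6}\right) 2 M = \left(M + i \sqrt{6}\right) 2 M = 2 M \left(M + i \sqrt{6}\right)$)
$y{\left(k \right)} = - 2 k \left(- k + i \sqrt{6}\right)$ ($y{\left(k \right)} = 2 \left(- k\right) \left(- k + i \sqrt{6}\right) = - 2 k \left(- k + i \sqrt{6}\right)$)
$\left(32559 + y{\left(-126 \right)}\right) - 30089 = \left(32559 + 2 \left(-126\right) \left(-126 - i \sqrt{6}\right)\right) - 30089 = \left(32559 + \left(31752 + 252 i \sqrt{6}\right)\right) - 30089 = \left(64311 + 252 i \sqrt{6}\right) - 30089 = 34222 + 252 i \sqrt{6}$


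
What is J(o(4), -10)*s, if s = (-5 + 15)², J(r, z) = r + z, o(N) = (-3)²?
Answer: -100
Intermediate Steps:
o(N) = 9
s = 100 (s = 10² = 100)
J(o(4), -10)*s = (9 - 10)*100 = -1*100 = -100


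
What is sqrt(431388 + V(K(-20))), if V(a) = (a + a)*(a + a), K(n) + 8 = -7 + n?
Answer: 8*sqrt(6817) ≈ 660.52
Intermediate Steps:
K(n) = -15 + n (K(n) = -8 + (-7 + n) = -15 + n)
V(a) = 4*a**2 (V(a) = (2*a)*(2*a) = 4*a**2)
sqrt(431388 + V(K(-20))) = sqrt(431388 + 4*(-15 - 20)**2) = sqrt(431388 + 4*(-35)**2) = sqrt(431388 + 4*1225) = sqrt(431388 + 4900) = sqrt(436288) = 8*sqrt(6817)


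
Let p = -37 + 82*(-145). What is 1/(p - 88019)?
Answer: -1/99946 ≈ -1.0005e-5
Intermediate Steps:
p = -11927 (p = -37 - 11890 = -11927)
1/(p - 88019) = 1/(-11927 - 88019) = 1/(-99946) = -1/99946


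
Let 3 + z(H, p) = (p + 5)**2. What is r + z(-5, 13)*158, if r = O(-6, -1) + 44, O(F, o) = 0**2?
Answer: 50762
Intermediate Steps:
O(F, o) = 0
z(H, p) = -3 + (5 + p)**2 (z(H, p) = -3 + (p + 5)**2 = -3 + (5 + p)**2)
r = 44 (r = 0 + 44 = 44)
r + z(-5, 13)*158 = 44 + (-3 + (5 + 13)**2)*158 = 44 + (-3 + 18**2)*158 = 44 + (-3 + 324)*158 = 44 + 321*158 = 44 + 50718 = 50762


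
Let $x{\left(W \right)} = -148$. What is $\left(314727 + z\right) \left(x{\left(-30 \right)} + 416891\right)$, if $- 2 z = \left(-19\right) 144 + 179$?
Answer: $\frac{263386160173}{2} \approx 1.3169 \cdot 10^{11}$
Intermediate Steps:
$z = \frac{2557}{2}$ ($z = - \frac{\left(-19\right) 144 + 179}{2} = - \frac{-2736 + 179}{2} = \left(- \frac{1}{2}\right) \left(-2557\right) = \frac{2557}{2} \approx 1278.5$)
$\left(314727 + z\right) \left(x{\left(-30 \right)} + 416891\right) = \left(314727 + \frac{2557}{2}\right) \left(-148 + 416891\right) = \frac{632011}{2} \cdot 416743 = \frac{263386160173}{2}$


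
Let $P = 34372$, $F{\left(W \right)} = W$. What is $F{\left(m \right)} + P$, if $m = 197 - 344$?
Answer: $34225$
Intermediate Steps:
$m = -147$
$F{\left(m \right)} + P = -147 + 34372 = 34225$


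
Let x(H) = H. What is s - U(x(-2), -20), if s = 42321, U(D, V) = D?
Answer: 42323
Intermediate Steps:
s - U(x(-2), -20) = 42321 - 1*(-2) = 42321 + 2 = 42323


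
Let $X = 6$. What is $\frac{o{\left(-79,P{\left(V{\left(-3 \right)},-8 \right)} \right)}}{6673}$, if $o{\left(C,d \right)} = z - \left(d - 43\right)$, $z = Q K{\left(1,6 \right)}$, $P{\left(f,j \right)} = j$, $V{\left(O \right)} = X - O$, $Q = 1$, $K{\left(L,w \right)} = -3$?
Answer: $\frac{48}{6673} \approx 0.0071932$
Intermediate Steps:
$V{\left(O \right)} = 6 - O$
$z = -3$ ($z = 1 \left(-3\right) = -3$)
$o{\left(C,d \right)} = 40 - d$ ($o{\left(C,d \right)} = -3 - \left(d - 43\right) = -3 - \left(-43 + d\right) = 40 - d$)
$\frac{o{\left(-79,P{\left(V{\left(-3 \right)},-8 \right)} \right)}}{6673} = \frac{40 - -8}{6673} = \left(40 + 8\right) \frac{1}{6673} = 48 \cdot \frac{1}{6673} = \frac{48}{6673}$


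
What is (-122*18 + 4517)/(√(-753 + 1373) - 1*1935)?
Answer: -898227/748721 - 4642*√155/3743605 ≈ -1.2151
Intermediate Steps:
(-122*18 + 4517)/(√(-753 + 1373) - 1*1935) = (-2196 + 4517)/(√620 - 1935) = 2321/(2*√155 - 1935) = 2321/(-1935 + 2*√155)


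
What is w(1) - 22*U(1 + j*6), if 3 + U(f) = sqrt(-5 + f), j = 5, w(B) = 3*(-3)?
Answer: 57 - 22*sqrt(26) ≈ -55.178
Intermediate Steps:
w(B) = -9
U(f) = -3 + sqrt(-5 + f)
w(1) - 22*U(1 + j*6) = -9 - 22*(-3 + sqrt(-5 + (1 + 5*6))) = -9 - 22*(-3 + sqrt(-5 + (1 + 30))) = -9 - 22*(-3 + sqrt(-5 + 31)) = -9 - 22*(-3 + sqrt(26)) = -9 + (66 - 22*sqrt(26)) = 57 - 22*sqrt(26)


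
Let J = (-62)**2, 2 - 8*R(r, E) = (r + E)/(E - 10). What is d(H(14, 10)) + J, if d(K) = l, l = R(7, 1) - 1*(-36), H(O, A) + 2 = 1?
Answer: 139693/36 ≈ 3880.4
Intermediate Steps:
R(r, E) = 1/4 - (E + r)/(8*(-10 + E)) (R(r, E) = 1/4 - (r + E)/(8*(E - 10)) = 1/4 - (E + r)/(8*(-10 + E)))
H(O, A) = -1 (H(O, A) = -2 + 1 = -1)
l = 1309/36 (l = (-20 + 1 - 1*7)/(8*(-10 + 1)) - 1*(-36) = (1/8)*(-20 + 1 - 7)/(-9) + 36 = (1/8)*(-1/9)*(-26) + 36 = 13/36 + 36 = 1309/36 ≈ 36.361)
d(K) = 1309/36
J = 3844
d(H(14, 10)) + J = 1309/36 + 3844 = 139693/36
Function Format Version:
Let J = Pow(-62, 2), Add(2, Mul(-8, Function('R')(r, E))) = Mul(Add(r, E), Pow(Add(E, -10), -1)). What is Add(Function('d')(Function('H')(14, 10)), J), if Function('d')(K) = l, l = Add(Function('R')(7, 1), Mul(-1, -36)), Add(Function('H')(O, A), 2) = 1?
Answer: Rational(139693, 36) ≈ 3880.4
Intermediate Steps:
Function('R')(r, E) = Add(Rational(1, 4), Mul(Rational(-1, 8), Pow(Add(-10, E), -1), Add(E, r))) (Function('R')(r, E) = Add(Rational(1, 4), Mul(Rational(-1, 8), Mul(Add(r, E), Pow(Add(E, -10), -1)))) = Add(Rational(1, 4), Mul(Rational(-1, 8), Mul(Add(E, r), Pow(Add(-10, E), -1)))) = Add(Rational(1, 4), Mul(Rational(-1, 8), Mul(Pow(Add(-10, E), -1), Add(E, r)))) = Add(Rational(1, 4), Mul(Rational(-1, 8), Pow(Add(-10, E), -1), Add(E, r))))
Function('H')(O, A) = -1 (Function('H')(O, A) = Add(-2, 1) = -1)
l = Rational(1309, 36) (l = Add(Mul(Rational(1, 8), Pow(Add(-10, 1), -1), Add(-20, 1, Mul(-1, 7))), Mul(-1, -36)) = Add(Mul(Rational(1, 8), Pow(-9, -1), Add(-20, 1, -7)), 36) = Add(Mul(Rational(1, 8), Rational(-1, 9), -26), 36) = Add(Rational(13, 36), 36) = Rational(1309, 36) ≈ 36.361)
Function('d')(K) = Rational(1309, 36)
J = 3844
Add(Function('d')(Function('H')(14, 10)), J) = Add(Rational(1309, 36), 3844) = Rational(139693, 36)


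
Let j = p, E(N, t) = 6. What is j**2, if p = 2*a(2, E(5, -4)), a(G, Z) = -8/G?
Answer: 64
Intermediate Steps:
p = -8 (p = 2*(-8/2) = 2*(-8*1/2) = 2*(-4) = -8)
j = -8
j**2 = (-8)**2 = 64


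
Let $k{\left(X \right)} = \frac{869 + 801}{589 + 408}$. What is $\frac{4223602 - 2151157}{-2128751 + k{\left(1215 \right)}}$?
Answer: $- \frac{688742555}{707454359} \approx -0.97355$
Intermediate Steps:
$k{\left(X \right)} = \frac{1670}{997}$
$\frac{4223602 - 2151157}{-2128751 + k{\left(1215 \right)}} = \frac{4223602 - 2151157}{-2128751 + \frac{1670}{997}} = \frac{2072445}{- \frac{2122363077}{997}} = 2072445 \left(- \frac{997}{2122363077}\right) = - \frac{688742555}{707454359}$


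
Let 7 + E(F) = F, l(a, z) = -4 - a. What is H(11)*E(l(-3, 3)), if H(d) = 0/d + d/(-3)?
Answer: 88/3 ≈ 29.333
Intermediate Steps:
E(F) = -7 + F
H(d) = -d/3 (H(d) = 0 + d*(-1/3) = 0 - d/3 = -d/3)
H(11)*E(l(-3, 3)) = (-1/3*11)*(-7 + (-4 - 1*(-3))) = -11*(-7 + (-4 + 3))/3 = -11*(-7 - 1)/3 = -11/3*(-8) = 88/3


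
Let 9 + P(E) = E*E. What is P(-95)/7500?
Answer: 2254/1875 ≈ 1.2021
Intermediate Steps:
P(E) = -9 + E**2 (P(E) = -9 + E*E = -9 + E**2)
P(-95)/7500 = (-9 + (-95)**2)/7500 = (-9 + 9025)*(1/7500) = 9016*(1/7500) = 2254/1875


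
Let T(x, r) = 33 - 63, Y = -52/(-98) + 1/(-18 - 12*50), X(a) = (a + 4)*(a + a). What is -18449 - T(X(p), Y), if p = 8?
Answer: -18419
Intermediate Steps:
X(a) = 2*a*(4 + a) (X(a) = (4 + a)*(2*a) = 2*a*(4 + a))
Y = 38951/73500 (Y = -52*(-1/98) + (1/50)/(-30) = 26/49 - 1/30*1/50 = 26/49 - 1/1500 = 38951/73500 ≈ 0.52995)
T(x, r) = -30
-18449 - T(X(p), Y) = -18449 - 1*(-30) = -18449 + 30 = -18419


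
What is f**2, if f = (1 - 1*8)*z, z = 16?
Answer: 12544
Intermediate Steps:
f = -112 (f = (1 - 1*8)*16 = (1 - 8)*16 = -7*16 = -112)
f**2 = (-112)**2 = 12544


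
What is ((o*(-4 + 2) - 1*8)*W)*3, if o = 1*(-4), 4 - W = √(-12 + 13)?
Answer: 0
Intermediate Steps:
W = 3 (W = 4 - √(-12 + 13) = 4 - √1 = 4 - 1*1 = 4 - 1 = 3)
o = -4
((o*(-4 + 2) - 1*8)*W)*3 = ((-4*(-4 + 2) - 1*8)*3)*3 = ((-4*(-2) - 8)*3)*3 = ((8 - 8)*3)*3 = (0*3)*3 = 0*3 = 0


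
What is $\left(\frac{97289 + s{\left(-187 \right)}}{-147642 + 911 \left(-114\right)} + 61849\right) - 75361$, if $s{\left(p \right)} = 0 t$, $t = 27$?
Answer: $- \frac{3398311241}{251496} \approx -13512.0$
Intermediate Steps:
$s{\left(p \right)} = 0$ ($s{\left(p \right)} = 0 \cdot 27 = 0$)
$\left(\frac{97289 + s{\left(-187 \right)}}{-147642 + 911 \left(-114\right)} + 61849\right) - 75361 = \left(\frac{97289 + 0}{-147642 + 911 \left(-114\right)} + 61849\right) - 75361 = \left(\frac{97289}{-147642 - 103854} + 61849\right) - 75361 = \left(\frac{97289}{-251496} + 61849\right) - 75361 = \left(97289 \left(- \frac{1}{251496}\right) + 61849\right) - 75361 = \left(- \frac{97289}{251496} + 61849\right) - 75361 = \frac{15554678815}{251496} - 75361 = - \frac{3398311241}{251496}$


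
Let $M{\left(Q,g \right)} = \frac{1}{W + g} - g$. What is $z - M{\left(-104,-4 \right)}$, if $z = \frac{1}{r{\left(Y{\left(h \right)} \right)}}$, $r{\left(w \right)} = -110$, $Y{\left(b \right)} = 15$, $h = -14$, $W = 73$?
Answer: $- \frac{30539}{7590} \approx -4.0236$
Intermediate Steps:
$z = - \frac{1}{110}$ ($z = \frac{1}{-110} = - \frac{1}{110} \approx -0.0090909$)
$M{\left(Q,g \right)} = \frac{1}{73 + g} - g$
$z - M{\left(-104,-4 \right)} = - \frac{1}{110} - \frac{1 - \left(-4\right)^{2} - -292}{73 - 4} = - \frac{1}{110} - \frac{1 - 16 + 292}{69} = - \frac{1}{110} - \frac{1}{69} \cdot 277 = - \frac{1}{110} - \frac{277}{69} = - \frac{30539}{7590}$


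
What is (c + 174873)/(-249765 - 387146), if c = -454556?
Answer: 279683/636911 ≈ 0.43912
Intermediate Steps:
(c + 174873)/(-249765 - 387146) = (-454556 + 174873)/(-249765 - 387146) = -279683/(-636911) = -279683*(-1/636911) = 279683/636911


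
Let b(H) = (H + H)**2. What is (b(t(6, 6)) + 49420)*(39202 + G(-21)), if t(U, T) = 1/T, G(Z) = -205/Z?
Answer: 366253580107/189 ≈ 1.9379e+9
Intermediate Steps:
b(H) = 4*H**2 (b(H) = (2*H)**2 = 4*H**2)
(b(t(6, 6)) + 49420)*(39202 + G(-21)) = (4*(1/6)**2 + 49420)*(39202 - 205/(-21)) = (4*(1/6)**2 + 49420)*(39202 - 205*(-1/21)) = (4*(1/36) + 49420)*(39202 + 205/21) = (1/9 + 49420)*(823447/21) = (444781/9)*(823447/21) = 366253580107/189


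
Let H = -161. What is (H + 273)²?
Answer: 12544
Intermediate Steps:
(H + 273)² = (-161 + 273)² = 112² = 12544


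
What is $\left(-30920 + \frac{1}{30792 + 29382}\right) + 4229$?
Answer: $- \frac{1606104233}{60174} \approx -26691.0$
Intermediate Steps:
$\left(-30920 + \frac{1}{30792 + 29382}\right) + 4229 = \left(-30920 + \frac{1}{60174}\right) + 4229 = - \frac{1860580079}{60174} + 4229 = - \frac{1606104233}{60174}$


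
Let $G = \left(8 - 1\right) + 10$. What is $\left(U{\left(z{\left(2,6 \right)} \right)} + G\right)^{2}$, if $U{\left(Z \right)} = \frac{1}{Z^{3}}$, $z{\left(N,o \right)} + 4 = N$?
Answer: $\frac{18225}{64} \approx 284.77$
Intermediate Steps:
$z{\left(N,o \right)} = -4 + N$
$G = 17$ ($G = 7 + 10 = 17$)
$U{\left(Z \right)} = \frac{1}{Z^{3}}$
$\left(U{\left(z{\left(2,6 \right)} \right)} + G\right)^{2} = \left(\frac{1}{\left(-4 + 2\right)^{3}} + 17\right)^{2} = \left(\frac{1}{-8} + 17\right)^{2} = \left(- \frac{1}{8} + 17\right)^{2} = \left(\frac{135}{8}\right)^{2} = \frac{18225}{64}$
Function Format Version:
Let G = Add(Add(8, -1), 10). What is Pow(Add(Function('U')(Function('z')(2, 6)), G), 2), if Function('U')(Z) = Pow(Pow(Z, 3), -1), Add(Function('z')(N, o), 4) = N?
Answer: Rational(18225, 64) ≈ 284.77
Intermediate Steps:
Function('z')(N, o) = Add(-4, N)
G = 17 (G = Add(7, 10) = 17)
Function('U')(Z) = Pow(Z, -3)
Pow(Add(Function('U')(Function('z')(2, 6)), G), 2) = Pow(Add(Pow(Add(-4, 2), -3), 17), 2) = Pow(Add(Pow(-2, -3), 17), 2) = Pow(Add(Rational(-1, 8), 17), 2) = Pow(Rational(135, 8), 2) = Rational(18225, 64)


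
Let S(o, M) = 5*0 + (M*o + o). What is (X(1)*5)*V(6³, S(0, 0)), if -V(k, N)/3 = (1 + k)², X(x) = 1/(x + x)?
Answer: -706335/2 ≈ -3.5317e+5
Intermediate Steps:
X(x) = 1/(2*x)
S(o, M) = o + M*o (S(o, M) = 0 + (o + M*o) = o + M*o)
V(k, N) = -3*(1 + k)²
(X(1)*5)*V(6³, S(0, 0)) = (((½)/1)*5)*(-3*(1 + 6³)²) = (((½)*1)*5)*(-3*(1 + 216)²) = ((½)*5)*(-3*217²) = 5*(-3*47089)/2 = (5/2)*(-141267) = -706335/2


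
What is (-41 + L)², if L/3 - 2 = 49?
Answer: 12544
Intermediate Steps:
L = 153 (L = 6 + 3*49 = 6 + 147 = 153)
(-41 + L)² = (-41 + 153)² = 112² = 12544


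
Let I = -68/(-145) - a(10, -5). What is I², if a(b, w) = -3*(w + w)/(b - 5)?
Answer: 643204/21025 ≈ 30.592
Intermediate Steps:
a(b, w) = -6*w/(-5 + b) (a(b, w) = -3*2*w/(-5 + b) = -6*w/(-5 + b))
I = -802/145 (I = -68/(-145) - (-6)*(-5)/(-5 + 10) = -68*(-1/145) - (-6)*(-5)/5 = 68/145 - (-6)*(-5)/5 = 68/145 - 1*6 = 68/145 - 6 = -802/145 ≈ -5.5310)
I² = (-802/145)² = 643204/21025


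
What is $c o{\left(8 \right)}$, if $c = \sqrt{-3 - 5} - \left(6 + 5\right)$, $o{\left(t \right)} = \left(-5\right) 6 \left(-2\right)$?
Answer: $-660 + 120 i \sqrt{2} \approx -660.0 + 169.71 i$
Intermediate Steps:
$o{\left(t \right)} = 60$ ($o{\left(t \right)} = \left(-30\right) \left(-2\right) = 60$)
$c = -11 + 2 i \sqrt{2}$ ($c = \sqrt{-8} - 11 = 2 i \sqrt{2} - 11 = -11 + 2 i \sqrt{2} \approx -11.0 + 2.8284 i$)
$c o{\left(8 \right)} = \left(-11 + 2 i \sqrt{2}\right) 60 = -660 + 120 i \sqrt{2}$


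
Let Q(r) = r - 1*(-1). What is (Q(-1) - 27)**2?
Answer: 729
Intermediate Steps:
Q(r) = 1 + r (Q(r) = r + 1 = 1 + r)
(Q(-1) - 27)**2 = ((1 - 1) - 27)**2 = (0 - 27)**2 = (-27)**2 = 729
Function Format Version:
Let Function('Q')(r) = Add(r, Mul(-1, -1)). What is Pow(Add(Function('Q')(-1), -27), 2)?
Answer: 729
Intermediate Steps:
Function('Q')(r) = Add(1, r) (Function('Q')(r) = Add(r, 1) = Add(1, r))
Pow(Add(Function('Q')(-1), -27), 2) = Pow(Add(Add(1, -1), -27), 2) = Pow(Add(0, -27), 2) = Pow(-27, 2) = 729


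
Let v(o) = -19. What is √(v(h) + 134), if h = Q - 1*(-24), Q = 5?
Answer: √115 ≈ 10.724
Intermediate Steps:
h = 29 (h = 5 - 1*(-24) = 5 + 24 = 29)
√(v(h) + 134) = √(-19 + 134) = √115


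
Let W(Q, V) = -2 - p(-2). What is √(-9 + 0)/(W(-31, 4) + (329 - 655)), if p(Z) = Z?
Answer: -3*I/326 ≈ -0.0092025*I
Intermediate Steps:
W(Q, V) = 0 (W(Q, V) = -2 - 1*(-2) = -2 + 2 = 0)
√(-9 + 0)/(W(-31, 4) + (329 - 655)) = √(-9 + 0)/(0 + (329 - 655)) = √(-9)/(0 - 326) = (3*I)/(-326) = (3*I)*(-1/326) = -3*I/326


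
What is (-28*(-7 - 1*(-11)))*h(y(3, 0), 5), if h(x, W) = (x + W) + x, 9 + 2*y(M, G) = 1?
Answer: 336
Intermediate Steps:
y(M, G) = -4 (y(M, G) = -9/2 + (½)*1 = -9/2 + ½ = -4)
h(x, W) = W + 2*x (h(x, W) = (W + x) + x = W + 2*x)
(-28*(-7 - 1*(-11)))*h(y(3, 0), 5) = (-28*(-7 - 1*(-11)))*(5 + 2*(-4)) = (-28*(-7 + 11))*(5 - 8) = -28*4*(-3) = -112*(-3) = 336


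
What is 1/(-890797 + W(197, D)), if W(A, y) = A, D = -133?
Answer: -1/890600 ≈ -1.1228e-6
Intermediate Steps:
1/(-890797 + W(197, D)) = 1/(-890797 + 197) = 1/(-890600) = -1/890600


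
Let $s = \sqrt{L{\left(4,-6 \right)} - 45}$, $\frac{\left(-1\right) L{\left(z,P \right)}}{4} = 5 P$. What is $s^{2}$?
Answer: $75$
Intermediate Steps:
$L{\left(z,P \right)} = - 20 P$ ($L{\left(z,P \right)} = - 4 \cdot 5 P = - 20 P$)
$s = 5 \sqrt{3}$ ($s = \sqrt{\left(-20\right) \left(-6\right) - 45} = \sqrt{120 - 45} = \sqrt{75} = 5 \sqrt{3} \approx 8.6602$)
$s^{2} = \left(5 \sqrt{3}\right)^{2} = 75$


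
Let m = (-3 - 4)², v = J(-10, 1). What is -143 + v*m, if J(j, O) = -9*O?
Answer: -584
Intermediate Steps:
v = -9 (v = -9*1 = -9)
m = 49 (m = (-7)² = 49)
-143 + v*m = -143 - 9*49 = -143 - 441 = -584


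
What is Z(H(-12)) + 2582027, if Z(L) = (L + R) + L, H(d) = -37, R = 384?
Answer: 2582337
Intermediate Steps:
Z(L) = 384 + 2*L (Z(L) = (L + 384) + L = (384 + L) + L = 384 + 2*L)
Z(H(-12)) + 2582027 = (384 + 2*(-37)) + 2582027 = (384 - 74) + 2582027 = 310 + 2582027 = 2582337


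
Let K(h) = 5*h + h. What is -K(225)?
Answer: -1350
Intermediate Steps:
K(h) = 6*h
-K(225) = -6*225 = -1*1350 = -1350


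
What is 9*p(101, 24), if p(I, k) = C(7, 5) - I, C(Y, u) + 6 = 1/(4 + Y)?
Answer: -10584/11 ≈ -962.18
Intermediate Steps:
C(Y, u) = -6 + 1/(4 + Y)
p(I, k) = -65/11 - I (p(I, k) = (-23 - 6*7)/(4 + 7) - I = (-23 - 42)/11 - I = (1/11)*(-65) - I = -65/11 - I)
9*p(101, 24) = 9*(-65/11 - 1*101) = 9*(-65/11 - 101) = 9*(-1176/11) = -10584/11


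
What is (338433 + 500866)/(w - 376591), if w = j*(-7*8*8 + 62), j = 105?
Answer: -839299/417121 ≈ -2.0121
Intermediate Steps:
w = -40530 (w = 105*(-7*8*8 + 62) = 105*(-56*8 + 62) = 105*(-448 + 62) = 105*(-386) = -40530)
(338433 + 500866)/(w - 376591) = (338433 + 500866)/(-40530 - 376591) = 839299/(-417121) = 839299*(-1/417121) = -839299/417121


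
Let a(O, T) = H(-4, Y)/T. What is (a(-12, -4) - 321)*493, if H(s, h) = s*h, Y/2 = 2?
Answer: -156281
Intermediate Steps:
Y = 4 (Y = 2*2 = 4)
H(s, h) = h*s
a(O, T) = -16/T (a(O, T) = (4*(-4))/T = -16/T)
(a(-12, -4) - 321)*493 = (-16/(-4) - 321)*493 = (-16*(-¼) - 321)*493 = (4 - 321)*493 = -317*493 = -156281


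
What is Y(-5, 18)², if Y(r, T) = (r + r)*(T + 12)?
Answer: 90000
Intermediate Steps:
Y(r, T) = 2*r*(12 + T) (Y(r, T) = (2*r)*(12 + T) = 2*r*(12 + T))
Y(-5, 18)² = (2*(-5)*(12 + 18))² = (2*(-5)*30)² = (-300)² = 90000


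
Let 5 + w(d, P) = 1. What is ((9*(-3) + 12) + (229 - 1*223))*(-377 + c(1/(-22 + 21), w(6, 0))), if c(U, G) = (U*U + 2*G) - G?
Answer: 3420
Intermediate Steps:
w(d, P) = -4 (w(d, P) = -5 + 1 = -4)
c(U, G) = G + U² (c(U, G) = (U² + 2*G) - G = G + U²)
((9*(-3) + 12) + (229 - 1*223))*(-377 + c(1/(-22 + 21), w(6, 0))) = ((9*(-3) + 12) + (229 - 1*223))*(-377 + (-4 + (1/(-22 + 21))²)) = ((-27 + 12) + (229 - 223))*(-377 + (-4 + (1/(-1))²)) = (-15 + 6)*(-377 + (-4 + (-1)²)) = -9*(-377 + (-4 + 1)) = -9*(-377 - 3) = -9*(-380) = 3420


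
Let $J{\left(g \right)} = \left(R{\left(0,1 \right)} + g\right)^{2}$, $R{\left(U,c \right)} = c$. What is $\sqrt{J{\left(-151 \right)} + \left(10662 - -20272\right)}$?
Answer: $\sqrt{53434} \approx 231.16$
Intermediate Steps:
$J{\left(g \right)} = \left(1 + g\right)^{2}$
$\sqrt{J{\left(-151 \right)} + \left(10662 - -20272\right)} = \sqrt{\left(1 - 151\right)^{2} + \left(10662 - -20272\right)} = \sqrt{\left(-150\right)^{2} + \left(10662 + 20272\right)} = \sqrt{22500 + 30934} = \sqrt{53434}$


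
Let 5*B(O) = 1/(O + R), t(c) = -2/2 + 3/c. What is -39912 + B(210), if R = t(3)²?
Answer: -41907599/1050 ≈ -39912.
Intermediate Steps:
t(c) = -1 + 3/c (t(c) = -2*½ + 3/c = -1 + 3/c)
R = 0 (R = ((3 - 1*3)/3)² = ((3 - 3)/3)² = ((⅓)*0)² = 0² = 0)
B(O) = 1/(5*O) (B(O) = 1/(5*(O + 0)) = 1/(5*O))
-39912 + B(210) = -39912 + (⅕)/210 = -39912 + (⅕)*(1/210) = -39912 + 1/1050 = -41907599/1050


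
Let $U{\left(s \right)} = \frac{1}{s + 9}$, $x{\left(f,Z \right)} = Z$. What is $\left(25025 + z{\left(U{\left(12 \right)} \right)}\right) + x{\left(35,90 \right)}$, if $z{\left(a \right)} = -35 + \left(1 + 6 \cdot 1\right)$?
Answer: $25087$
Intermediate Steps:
$U{\left(s \right)} = \frac{1}{9 + s}$
$z{\left(a \right)} = -28$ ($z{\left(a \right)} = -35 + \left(1 + 6\right) = -35 + 7 = -28$)
$\left(25025 + z{\left(U{\left(12 \right)} \right)}\right) + x{\left(35,90 \right)} = \left(25025 - 28\right) + 90 = 24997 + 90 = 25087$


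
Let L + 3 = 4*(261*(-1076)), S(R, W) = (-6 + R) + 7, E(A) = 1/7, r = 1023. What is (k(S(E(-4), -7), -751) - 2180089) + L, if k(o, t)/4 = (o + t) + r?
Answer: -23116404/7 ≈ -3.3023e+6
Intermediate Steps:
E(A) = ⅐
S(R, W) = 1 + R
k(o, t) = 4092 + 4*o + 4*t (k(o, t) = 4*((o + t) + 1023) = 4*(1023 + o + t) = 4092 + 4*o + 4*t)
L = -1123347 (L = -3 + 4*(261*(-1076)) = -3 + 4*(-280836) = -3 - 1123344 = -1123347)
(k(S(E(-4), -7), -751) - 2180089) + L = ((4092 + 4*(1 + ⅐) + 4*(-751)) - 2180089) - 1123347 = ((4092 + 4*(8/7) - 3004) - 2180089) - 1123347 = ((4092 + 32/7 - 3004) - 2180089) - 1123347 = (7648/7 - 2180089) - 1123347 = -15252975/7 - 1123347 = -23116404/7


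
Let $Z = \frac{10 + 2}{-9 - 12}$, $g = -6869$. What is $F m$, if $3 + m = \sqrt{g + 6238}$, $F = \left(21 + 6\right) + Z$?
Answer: $- \frac{555}{7} + \frac{185 i \sqrt{631}}{7} \approx -79.286 + 663.88 i$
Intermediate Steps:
$Z = - \frac{4}{7}$ ($Z = \frac{12}{-21} = 12 \left(- \frac{1}{21}\right) = - \frac{4}{7} \approx -0.57143$)
$F = \frac{185}{7}$ ($F = \left(21 + 6\right) - \frac{4}{7} = 27 - \frac{4}{7} = \frac{185}{7} \approx 26.429$)
$m = -3 + i \sqrt{631}$ ($m = -3 + \sqrt{-6869 + 6238} = -3 + \sqrt{-631} = -3 + i \sqrt{631} \approx -3.0 + 25.12 i$)
$F m = \frac{185 \left(-3 + i \sqrt{631}\right)}{7} = - \frac{555}{7} + \frac{185 i \sqrt{631}}{7}$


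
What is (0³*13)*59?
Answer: 0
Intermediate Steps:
(0³*13)*59 = (0*13)*59 = 0*59 = 0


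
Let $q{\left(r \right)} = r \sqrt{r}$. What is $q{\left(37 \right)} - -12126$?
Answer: $12126 + 37 \sqrt{37} \approx 12351.0$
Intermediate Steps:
$q{\left(r \right)} = r^{\frac{3}{2}}$
$q{\left(37 \right)} - -12126 = 37^{\frac{3}{2}} - -12126 = 37 \sqrt{37} + 12126 = 12126 + 37 \sqrt{37}$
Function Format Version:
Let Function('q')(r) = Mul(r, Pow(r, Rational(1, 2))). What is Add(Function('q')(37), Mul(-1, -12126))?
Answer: Add(12126, Mul(37, Pow(37, Rational(1, 2)))) ≈ 12351.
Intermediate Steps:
Function('q')(r) = Pow(r, Rational(3, 2))
Add(Function('q')(37), Mul(-1, -12126)) = Add(Pow(37, Rational(3, 2)), Mul(-1, -12126)) = Add(Mul(37, Pow(37, Rational(1, 2))), 12126) = Add(12126, Mul(37, Pow(37, Rational(1, 2))))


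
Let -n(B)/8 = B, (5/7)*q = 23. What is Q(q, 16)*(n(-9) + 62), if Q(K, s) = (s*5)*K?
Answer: 345184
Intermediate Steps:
q = 161/5 (q = (7/5)*23 = 161/5 ≈ 32.200)
n(B) = -8*B
Q(K, s) = 5*K*s (Q(K, s) = (5*s)*K = 5*K*s)
Q(q, 16)*(n(-9) + 62) = (5*(161/5)*16)*(-8*(-9) + 62) = 2576*(72 + 62) = 2576*134 = 345184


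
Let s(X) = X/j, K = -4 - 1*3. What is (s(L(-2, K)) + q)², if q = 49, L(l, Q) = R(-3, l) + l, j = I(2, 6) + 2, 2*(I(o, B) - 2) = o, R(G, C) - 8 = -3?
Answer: 61504/25 ≈ 2460.2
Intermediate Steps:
R(G, C) = 5 (R(G, C) = 8 - 3 = 5)
I(o, B) = 2 + o/2
K = -7 (K = -4 - 3 = -7)
j = 5 (j = (2 + (½)*2) + 2 = (2 + 1) + 2 = 3 + 2 = 5)
L(l, Q) = 5 + l
s(X) = X/5
(s(L(-2, K)) + q)² = ((5 - 2)/5 + 49)² = ((⅕)*3 + 49)² = (⅗ + 49)² = (248/5)² = 61504/25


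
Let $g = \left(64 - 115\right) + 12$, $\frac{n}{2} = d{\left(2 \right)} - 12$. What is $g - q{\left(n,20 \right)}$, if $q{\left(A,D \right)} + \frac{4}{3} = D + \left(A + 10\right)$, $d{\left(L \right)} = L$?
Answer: $- \frac{143}{3} \approx -47.667$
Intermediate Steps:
$n = -20$ ($n = 2 \left(2 - 12\right) = 2 \left(-10\right) = -20$)
$q{\left(A,D \right)} = \frac{26}{3} + A + D$ ($q{\left(A,D \right)} = - \frac{4}{3} + \left(D + \left(A + 10\right)\right) = - \frac{4}{3} + \left(D + \left(10 + A\right)\right) = - \frac{4}{3} + \left(10 + A + D\right) = \frac{26}{3} + A + D$)
$g = -39$ ($g = -51 + 12 = -39$)
$g - q{\left(n,20 \right)} = -39 - \left(\frac{26}{3} - 20 + 20\right) = -39 - \frac{26}{3} = - \frac{143}{3}$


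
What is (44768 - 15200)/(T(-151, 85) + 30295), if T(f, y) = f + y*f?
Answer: 29568/17309 ≈ 1.7082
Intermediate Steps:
T(f, y) = f + f*y
(44768 - 15200)/(T(-151, 85) + 30295) = (44768 - 15200)/(-151*(1 + 85) + 30295) = 29568/(-151*86 + 30295) = 29568/(-12986 + 30295) = 29568/17309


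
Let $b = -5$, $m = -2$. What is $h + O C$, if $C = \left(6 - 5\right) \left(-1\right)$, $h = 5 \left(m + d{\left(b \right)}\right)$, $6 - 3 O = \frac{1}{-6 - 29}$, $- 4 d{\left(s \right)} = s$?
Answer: $- \frac{2419}{420} \approx -5.7595$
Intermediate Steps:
$d{\left(s \right)} = - \frac{s}{4}$
$O = \frac{211}{105}$ ($O = 2 - \frac{1}{3 \left(-6 - 29\right)} = 2 - \frac{1}{3 \left(-35\right)} = 2 - - \frac{1}{105} = 2 + \frac{1}{105} = \frac{211}{105} \approx 2.0095$)
$h = - \frac{15}{4}$ ($h = 5 \left(-2 - - \frac{5}{4}\right) = 5 \left(-2 + \frac{5}{4}\right) = 5 \left(- \frac{3}{4}\right) = - \frac{15}{4} \approx -3.75$)
$C = -1$ ($C = 1 \left(-1\right) = -1$)
$h + O C = - \frac{15}{4} + \frac{211}{105} \left(-1\right) = - \frac{15}{4} - \frac{211}{105} = - \frac{2419}{420}$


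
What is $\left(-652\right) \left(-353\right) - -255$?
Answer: $230411$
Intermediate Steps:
$\left(-652\right) \left(-353\right) - -255 = 230156 + 255 = 230411$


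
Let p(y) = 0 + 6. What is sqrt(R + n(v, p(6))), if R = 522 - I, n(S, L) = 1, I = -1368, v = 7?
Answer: sqrt(1891) ≈ 43.486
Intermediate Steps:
p(y) = 6
R = 1890 (R = 522 - 1*(-1368) = 522 + 1368 = 1890)
sqrt(R + n(v, p(6))) = sqrt(1890 + 1) = sqrt(1891)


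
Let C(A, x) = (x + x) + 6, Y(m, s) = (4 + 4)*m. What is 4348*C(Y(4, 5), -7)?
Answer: -34784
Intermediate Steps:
Y(m, s) = 8*m
C(A, x) = 6 + 2*x (C(A, x) = 2*x + 6 = 6 + 2*x)
4348*C(Y(4, 5), -7) = 4348*(6 + 2*(-7)) = 4348*(6 - 14) = 4348*(-8) = -34784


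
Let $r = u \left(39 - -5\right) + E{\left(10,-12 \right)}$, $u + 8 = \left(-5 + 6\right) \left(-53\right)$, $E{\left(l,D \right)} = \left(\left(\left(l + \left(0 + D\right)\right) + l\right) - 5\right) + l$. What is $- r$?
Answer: $2671$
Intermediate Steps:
$E{\left(l,D \right)} = -5 + D + 3 l$ ($E{\left(l,D \right)} = \left(\left(\left(l + D\right) + l\right) - 5\right) + l = \left(\left(\left(D + l\right) + l\right) - 5\right) + l = \left(\left(D + 2 l\right) - 5\right) + l = \left(-5 + D + 2 l\right) + l = -5 + D + 3 l$)
$u = -61$ ($u = -8 + \left(-5 + 6\right) \left(-53\right) = -8 + 1 \left(-53\right) = -8 - 53 = -61$)
$r = -2671$ ($r = - 61 \left(39 - -5\right) - -13 = - 61 \left(39 + 5\right) - -13 = \left(-61\right) 44 + 13 = -2684 + 13 = -2671$)
$- r = \left(-1\right) \left(-2671\right) = 2671$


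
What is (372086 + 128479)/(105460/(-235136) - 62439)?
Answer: -29425212960/3670440541 ≈ -8.0168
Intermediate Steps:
(372086 + 128479)/(105460/(-235136) - 62439) = 500565/(105460*(-1/235136) - 62439) = 500565/(-26365/58784 - 62439) = 500565/(-3670440541/58784) = 500565*(-58784/3670440541) = -29425212960/3670440541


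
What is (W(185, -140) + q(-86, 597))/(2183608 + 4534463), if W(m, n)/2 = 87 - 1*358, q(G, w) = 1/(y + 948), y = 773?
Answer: -310927/3853933397 ≈ -8.0678e-5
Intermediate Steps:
q(G, w) = 1/1721 (q(G, w) = 1/(773 + 948) = 1/1721)
W(m, n) = -542 (W(m, n) = 2*(87 - 1*358) = 2*(87 - 358) = 2*(-271) = -542)
(W(185, -140) + q(-86, 597))/(2183608 + 4534463) = (-542 + 1/1721)/(2183608 + 4534463) = -932781/1721/6718071 = -932781/1721*1/6718071 = -310927/3853933397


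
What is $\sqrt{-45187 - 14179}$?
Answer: $i \sqrt{59366} \approx 243.65 i$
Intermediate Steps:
$\sqrt{-45187 - 14179} = \sqrt{-59366} = i \sqrt{59366}$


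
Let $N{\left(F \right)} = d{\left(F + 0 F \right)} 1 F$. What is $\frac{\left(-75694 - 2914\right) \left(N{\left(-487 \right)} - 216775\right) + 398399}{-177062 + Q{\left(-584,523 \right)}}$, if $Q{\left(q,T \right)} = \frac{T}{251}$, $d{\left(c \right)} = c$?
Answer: $\frac{402286021403}{44442039} \approx 9051.9$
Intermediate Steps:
$Q{\left(q,T \right)} = \frac{T}{251}$ ($Q{\left(q,T \right)} = T \frac{1}{251} = \frac{T}{251}$)
$N{\left(F \right)} = F^{2}$ ($N{\left(F \right)} = \left(F + 0 F\right) 1 F = \left(F + 0\right) 1 F = F 1 F = F F = F^{2}$)
$\frac{\left(-75694 - 2914\right) \left(N{\left(-487 \right)} - 216775\right) + 398399}{-177062 + Q{\left(-584,523 \right)}} = \frac{\left(-75694 - 2914\right) \left(\left(-487\right)^{2} - 216775\right) + 398399}{-177062 + \frac{1}{251} \cdot 523} = \frac{- 78608 \left(237169 - 216775\right) + 398399}{-177062 + \frac{523}{251}} = \frac{\left(-78608\right) 20394 + 398399}{- \frac{44442039}{251}} = \left(-1603131552 + 398399\right) \left(- \frac{251}{44442039}\right) = \left(-1602733153\right) \left(- \frac{251}{44442039}\right) = \frac{402286021403}{44442039}$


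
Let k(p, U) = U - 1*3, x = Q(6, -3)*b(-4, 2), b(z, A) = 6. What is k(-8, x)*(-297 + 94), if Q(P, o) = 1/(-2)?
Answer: 1218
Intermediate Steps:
Q(P, o) = -½
x = -3 (x = -½*6 = -3)
k(p, U) = -3 + U (k(p, U) = U - 3 = -3 + U)
k(-8, x)*(-297 + 94) = (-3 - 3)*(-297 + 94) = -6*(-203) = 1218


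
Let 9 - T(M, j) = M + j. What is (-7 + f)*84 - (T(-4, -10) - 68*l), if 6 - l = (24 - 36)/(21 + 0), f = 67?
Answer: 38247/7 ≈ 5463.9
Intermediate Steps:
T(M, j) = 9 - M - j (T(M, j) = 9 - (M + j) = 9 + (-M - j) = 9 - M - j)
l = 46/7 (l = 6 - (24 - 36)/(21 + 0) = 6 - (-12)/21 = 6 - 1*(-4/7) = 6 + 4/7 = 46/7 ≈ 6.5714)
(-7 + f)*84 - (T(-4, -10) - 68*l) = (-7 + 67)*84 - ((9 - 1*(-4) - 1*(-10)) - 68*46/7) = 60*84 - ((9 + 4 + 10) - 3128/7) = 5040 - (23 - 3128/7) = 5040 - 1*(-2967/7) = 5040 + 2967/7 = 38247/7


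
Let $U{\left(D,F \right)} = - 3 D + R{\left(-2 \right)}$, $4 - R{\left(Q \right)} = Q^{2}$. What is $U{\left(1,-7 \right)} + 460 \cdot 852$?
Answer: $391917$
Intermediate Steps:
$R{\left(Q \right)} = 4 - Q^{2}$
$U{\left(D,F \right)} = - 3 D$ ($U{\left(D,F \right)} = - 3 D + \left(4 - \left(-2\right)^{2}\right) = - 3 D + \left(4 - 4\right) = - 3 D + 0 = - 3 D$)
$U{\left(1,-7 \right)} + 460 \cdot 852 = \left(-3\right) 1 + 460 \cdot 852 = -3 + 391920 = 391917$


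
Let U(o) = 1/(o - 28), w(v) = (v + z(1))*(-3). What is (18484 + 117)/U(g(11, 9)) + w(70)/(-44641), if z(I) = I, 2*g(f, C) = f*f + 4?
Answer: 57295340055/89282 ≈ 6.4173e+5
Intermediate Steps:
g(f, C) = 2 + f²/2 (g(f, C) = (f*f + 4)/2 = (f² + 4)/2 = (4 + f²)/2 = 2 + f²/2)
w(v) = -3 - 3*v (w(v) = (v + 1)*(-3) = (1 + v)*(-3) = -3 - 3*v)
U(o) = 1/(-28 + o)
(18484 + 117)/U(g(11, 9)) + w(70)/(-44641) = (18484 + 117)/(1/(-28 + (2 + (½)*11²))) + (-3 - 3*70)/(-44641) = 18601/(1/(-28 + (2 + (½)*121))) + (-3 - 210)*(-1/44641) = 18601/(1/(-28 + (2 + 121/2))) - 213*(-1/44641) = 18601/(1/(-28 + 125/2)) + 213/44641 = 18601/(1/(69/2)) + 213/44641 = 18601/(2/69) + 213/44641 = 18601*(69/2) + 213/44641 = 1283469/2 + 213/44641 = 57295340055/89282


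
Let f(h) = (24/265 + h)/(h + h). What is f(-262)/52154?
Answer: 34703/3621052220 ≈ 9.5837e-6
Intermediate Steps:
f(h) = (24/265 + h)/(2*h) (f(h) = (24*(1/265) + h)/((2*h)) = (24/265 + h)*(1/(2*h)) = (24/265 + h)/(2*h))
f(-262)/52154 = ((1/530)*(24 + 265*(-262))/(-262))/52154 = ((1/530)*(-1/262)*(24 - 69430))*(1/52154) = ((1/530)*(-1/262)*(-69406))*(1/52154) = (34703/69430)*(1/52154) = 34703/3621052220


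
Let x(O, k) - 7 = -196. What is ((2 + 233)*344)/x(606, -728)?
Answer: -80840/189 ≈ -427.72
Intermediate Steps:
x(O, k) = -189 (x(O, k) = 7 - 196 = -189)
((2 + 233)*344)/x(606, -728) = ((2 + 233)*344)/(-189) = (235*344)*(-1/189) = 80840*(-1/189) = -80840/189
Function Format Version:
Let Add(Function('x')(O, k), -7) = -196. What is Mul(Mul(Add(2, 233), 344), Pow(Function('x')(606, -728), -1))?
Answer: Rational(-80840, 189) ≈ -427.72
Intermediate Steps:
Function('x')(O, k) = -189 (Function('x')(O, k) = Add(7, -196) = -189)
Mul(Mul(Add(2, 233), 344), Pow(Function('x')(606, -728), -1)) = Mul(Mul(Add(2, 233), 344), Pow(-189, -1)) = Mul(Mul(235, 344), Rational(-1, 189)) = Mul(80840, Rational(-1, 189)) = Rational(-80840, 189)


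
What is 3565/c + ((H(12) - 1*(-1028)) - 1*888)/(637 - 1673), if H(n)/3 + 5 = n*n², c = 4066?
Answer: -8946527/2106188 ≈ -4.2477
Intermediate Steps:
H(n) = -15 + 3*n³ (H(n) = -15 + 3*(n*n²) = -15 + 3*n³)
3565/c + ((H(12) - 1*(-1028)) - 1*888)/(637 - 1673) = 3565/4066 + (((-15 + 3*12³) - 1*(-1028)) - 1*888)/(637 - 1673) = 3565*(1/4066) + (((-15 + 3*1728) + 1028) - 888)/(-1036) = 3565/4066 + (((-15 + 5184) + 1028) - 888)*(-1/1036) = 3565/4066 + ((5169 + 1028) - 888)*(-1/1036) = 3565/4066 + (6197 - 888)*(-1/1036) = 3565/4066 + 5309*(-1/1036) = 3565/4066 - 5309/1036 = -8946527/2106188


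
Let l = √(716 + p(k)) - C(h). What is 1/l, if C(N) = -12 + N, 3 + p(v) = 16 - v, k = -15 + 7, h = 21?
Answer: 9/656 + √737/656 ≈ 0.055103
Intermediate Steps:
k = -8
p(v) = 13 - v (p(v) = -3 + (16 - v) = 13 - v)
l = -9 + √737 (l = √(716 + (13 - 1*(-8))) - (-12 + 21) = √(716 + (13 + 8)) - 1*9 = √(716 + 21) - 9 = √737 - 9 = -9 + √737 ≈ 18.148)
1/l = 1/(-9 + √737)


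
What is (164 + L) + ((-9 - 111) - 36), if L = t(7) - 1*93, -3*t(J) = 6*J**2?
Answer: -183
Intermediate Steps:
t(J) = -2*J**2
L = -191 (L = -2*7**2 - 1*93 = -2*49 - 93 = -98 - 93 = -191)
(164 + L) + ((-9 - 111) - 36) = (164 - 191) + ((-9 - 111) - 36) = -27 + (-120 - 36) = -27 - 156 = -183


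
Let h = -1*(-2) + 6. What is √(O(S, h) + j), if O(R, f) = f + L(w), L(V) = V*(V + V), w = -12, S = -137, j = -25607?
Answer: I*√25311 ≈ 159.09*I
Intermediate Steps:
L(V) = 2*V² (L(V) = V*(2*V) = 2*V²)
h = 8 (h = 2 + 6 = 8)
O(R, f) = 288 + f (O(R, f) = f + 2*(-12)² = f + 2*144 = f + 288 = 288 + f)
√(O(S, h) + j) = √((288 + 8) - 25607) = √(296 - 25607) = √(-25311) = I*√25311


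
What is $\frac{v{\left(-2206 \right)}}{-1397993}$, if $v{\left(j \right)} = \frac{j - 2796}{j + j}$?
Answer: $- \frac{2501}{3083972558} \approx -8.1097 \cdot 10^{-7}$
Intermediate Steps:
$v{\left(j \right)} = \frac{-2796 + j}{2 j}$
$\frac{v{\left(-2206 \right)}}{-1397993} = \frac{\frac{1}{2} \frac{1}{-2206} \left(-2796 - 2206\right)}{-1397993} = \frac{1}{2} \left(- \frac{1}{2206}\right) \left(-5002\right) \left(- \frac{1}{1397993}\right) = \frac{2501}{2206} \left(- \frac{1}{1397993}\right) = - \frac{2501}{3083972558}$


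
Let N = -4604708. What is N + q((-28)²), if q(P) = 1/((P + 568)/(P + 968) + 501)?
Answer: -506002152485/109888 ≈ -4.6047e+6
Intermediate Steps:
q(P) = 1/(501 + (568 + P)/(968 + P)) (q(P) = 1/((568 + P)/(968 + P) + 501) = 1/(501 + (568 + P)/(968 + P)))
N + q((-28)²) = -4604708 + (968 + (-28)²)/(2*(242768 + 251*(-28)²)) = -4604708 + (968 + 784)/(2*(242768 + 251*784)) = -4604708 + (½)*1752/(242768 + 196784) = -4604708 + (½)*1752/439552 = -4604708 + (½)*(1/439552)*1752 = -4604708 + 219/109888 = -506002152485/109888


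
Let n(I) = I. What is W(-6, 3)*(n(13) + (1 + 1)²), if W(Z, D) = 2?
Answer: 34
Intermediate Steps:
W(-6, 3)*(n(13) + (1 + 1)²) = 2*(13 + (1 + 1)²) = 2*(13 + 2²) = 2*(13 + 4) = 2*17 = 34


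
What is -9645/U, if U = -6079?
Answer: 9645/6079 ≈ 1.5866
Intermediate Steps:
-9645/U = -9645/(-6079) = -9645*(-1/6079) = 9645/6079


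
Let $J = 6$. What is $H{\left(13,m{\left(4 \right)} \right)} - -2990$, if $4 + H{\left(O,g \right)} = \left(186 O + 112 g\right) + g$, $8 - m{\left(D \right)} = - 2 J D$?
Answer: $11732$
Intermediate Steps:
$m{\left(D \right)} = 8 + 12 D$ ($m{\left(D \right)} = 8 - \left(-2\right) 6 D = 8 - - 12 D = 8 + 12 D$)
$H{\left(O,g \right)} = -4 + 113 g + 186 O$ ($H{\left(O,g \right)} = -4 + \left(\left(186 O + 112 g\right) + g\right) = -4 + \left(\left(112 g + 186 O\right) + g\right) = -4 + \left(113 g + 186 O\right) = -4 + 113 g + 186 O$)
$H{\left(13,m{\left(4 \right)} \right)} - -2990 = \left(-4 + 113 \left(8 + 12 \cdot 4\right) + 186 \cdot 13\right) - -2990 = \left(-4 + 113 \left(8 + 48\right) + 2418\right) + 2990 = \left(-4 + 113 \cdot 56 + 2418\right) + 2990 = \left(-4 + 6328 + 2418\right) + 2990 = 8742 + 2990 = 11732$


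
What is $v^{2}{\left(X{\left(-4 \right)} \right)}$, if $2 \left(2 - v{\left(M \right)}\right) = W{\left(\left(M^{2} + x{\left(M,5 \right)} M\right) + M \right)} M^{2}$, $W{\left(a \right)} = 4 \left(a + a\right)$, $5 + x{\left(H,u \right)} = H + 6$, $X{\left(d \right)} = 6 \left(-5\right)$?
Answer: $39237670944004$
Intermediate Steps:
$X{\left(d \right)} = -30$
$x{\left(H,u \right)} = 1 + H$ ($x{\left(H,u \right)} = -5 + \left(H + 6\right) = -5 + \left(6 + H\right) = 1 + H$)
$W{\left(a \right)} = 8 a$ ($W{\left(a \right)} = 4 \cdot 2 a = 8 a$)
$v{\left(M \right)} = 2 - \frac{M^{2} \left(8 M + 8 M^{2} + 8 M \left(1 + M\right)\right)}{2}$ ($v{\left(M \right)} = 2 - \frac{8 \left(\left(M^{2} + \left(1 + M\right) M\right) + M\right) M^{2}}{2} = 2 - \frac{8 \left(\left(M^{2} + M \left(1 + M\right)\right) + M\right) M^{2}}{2} = 2 - \frac{8 \left(M + M^{2} + M \left(1 + M\right)\right) M^{2}}{2} = 2 - \frac{\left(8 M + 8 M^{2} + 8 M \left(1 + M\right)\right) M^{2}}{2} = 2 - \frac{M^{2} \left(8 M + 8 M^{2} + 8 M \left(1 + M\right)\right)}{2}$)
$v^{2}{\left(X{\left(-4 \right)} \right)} = \left(2 - 8 \left(-30\right)^{3} - 8 \left(-30\right)^{4}\right)^{2} = \left(2 - -216000 - 6480000\right)^{2} = \left(2 + 216000 - 6480000\right)^{2} = \left(-6263998\right)^{2} = 39237670944004$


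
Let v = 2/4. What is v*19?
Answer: 19/2 ≈ 9.5000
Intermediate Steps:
v = 1/2 (v = 2*(1/4) = 1/2 ≈ 0.50000)
v*19 = (1/2)*19 = 19/2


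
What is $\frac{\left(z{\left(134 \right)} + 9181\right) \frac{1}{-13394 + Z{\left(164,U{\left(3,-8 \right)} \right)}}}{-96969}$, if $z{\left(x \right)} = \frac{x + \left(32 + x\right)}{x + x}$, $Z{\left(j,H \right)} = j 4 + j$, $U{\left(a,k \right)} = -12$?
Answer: $\frac{307601}{40846154901} \approx 7.5307 \cdot 10^{-6}$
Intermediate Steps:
$Z{\left(j,H \right)} = 5 j$ ($Z{\left(j,H \right)} = 4 j + j = 5 j$)
$z{\left(x \right)} = \frac{32 + 2 x}{2 x}$
$\frac{\left(z{\left(134 \right)} + 9181\right) \frac{1}{-13394 + Z{\left(164,U{\left(3,-8 \right)} \right)}}}{-96969} = \frac{\left(\frac{16 + 134}{134} + 9181\right) \frac{1}{-13394 + 5 \cdot 164}}{-96969} = \frac{\frac{1}{134} \cdot 150 + 9181}{-13394 + 820} \left(- \frac{1}{96969}\right) = \frac{\frac{75}{67} + 9181}{-12574} \left(- \frac{1}{96969}\right) = \frac{615202}{67} \left(- \frac{1}{12574}\right) \left(- \frac{1}{96969}\right) = \left(- \frac{307601}{421229}\right) \left(- \frac{1}{96969}\right) = \frac{307601}{40846154901}$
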